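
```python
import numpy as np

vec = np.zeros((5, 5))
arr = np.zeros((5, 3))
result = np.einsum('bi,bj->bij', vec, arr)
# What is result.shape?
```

(5, 5, 3)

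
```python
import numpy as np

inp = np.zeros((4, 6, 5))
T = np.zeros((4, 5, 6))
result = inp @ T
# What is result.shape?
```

(4, 6, 6)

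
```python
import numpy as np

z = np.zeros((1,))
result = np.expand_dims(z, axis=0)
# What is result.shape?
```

(1, 1)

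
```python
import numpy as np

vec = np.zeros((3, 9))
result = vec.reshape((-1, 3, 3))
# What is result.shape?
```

(3, 3, 3)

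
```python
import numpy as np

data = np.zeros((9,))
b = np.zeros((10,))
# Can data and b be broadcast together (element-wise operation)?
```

No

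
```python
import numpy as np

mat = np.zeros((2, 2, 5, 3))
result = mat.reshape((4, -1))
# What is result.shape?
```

(4, 15)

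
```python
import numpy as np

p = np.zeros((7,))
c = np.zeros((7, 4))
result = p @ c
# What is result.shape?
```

(4,)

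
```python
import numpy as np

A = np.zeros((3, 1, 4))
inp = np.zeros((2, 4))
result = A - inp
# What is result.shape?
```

(3, 2, 4)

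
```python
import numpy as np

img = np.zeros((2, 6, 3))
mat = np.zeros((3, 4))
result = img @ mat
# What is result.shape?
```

(2, 6, 4)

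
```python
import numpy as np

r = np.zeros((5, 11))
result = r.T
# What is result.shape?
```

(11, 5)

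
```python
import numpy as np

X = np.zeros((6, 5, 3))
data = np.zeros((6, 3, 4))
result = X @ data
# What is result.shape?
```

(6, 5, 4)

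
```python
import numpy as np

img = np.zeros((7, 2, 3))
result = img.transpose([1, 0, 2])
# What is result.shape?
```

(2, 7, 3)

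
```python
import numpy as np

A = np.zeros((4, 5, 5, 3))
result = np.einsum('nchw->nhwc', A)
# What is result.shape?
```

(4, 5, 3, 5)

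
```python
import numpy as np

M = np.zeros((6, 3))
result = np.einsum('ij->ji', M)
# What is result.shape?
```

(3, 6)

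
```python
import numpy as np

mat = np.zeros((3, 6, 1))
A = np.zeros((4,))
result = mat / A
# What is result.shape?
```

(3, 6, 4)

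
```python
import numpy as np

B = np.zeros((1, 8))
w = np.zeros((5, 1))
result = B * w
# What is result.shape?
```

(5, 8)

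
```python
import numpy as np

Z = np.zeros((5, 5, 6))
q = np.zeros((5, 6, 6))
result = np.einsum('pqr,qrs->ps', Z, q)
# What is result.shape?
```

(5, 6)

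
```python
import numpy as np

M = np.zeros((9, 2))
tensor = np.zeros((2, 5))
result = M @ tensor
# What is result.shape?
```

(9, 5)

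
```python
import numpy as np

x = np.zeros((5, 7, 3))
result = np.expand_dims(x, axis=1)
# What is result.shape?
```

(5, 1, 7, 3)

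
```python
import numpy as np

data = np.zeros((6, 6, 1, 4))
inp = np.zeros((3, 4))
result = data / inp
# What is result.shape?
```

(6, 6, 3, 4)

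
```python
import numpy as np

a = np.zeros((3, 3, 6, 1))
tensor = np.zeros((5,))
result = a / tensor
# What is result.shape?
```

(3, 3, 6, 5)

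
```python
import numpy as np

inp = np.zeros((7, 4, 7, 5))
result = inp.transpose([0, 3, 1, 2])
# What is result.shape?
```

(7, 5, 4, 7)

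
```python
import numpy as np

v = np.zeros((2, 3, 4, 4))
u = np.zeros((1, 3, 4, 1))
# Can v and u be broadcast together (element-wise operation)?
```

Yes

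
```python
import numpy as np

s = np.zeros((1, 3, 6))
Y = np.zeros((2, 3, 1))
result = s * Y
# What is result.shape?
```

(2, 3, 6)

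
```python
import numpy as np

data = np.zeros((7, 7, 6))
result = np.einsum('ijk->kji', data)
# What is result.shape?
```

(6, 7, 7)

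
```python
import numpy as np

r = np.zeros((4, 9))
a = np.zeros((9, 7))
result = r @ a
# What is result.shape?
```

(4, 7)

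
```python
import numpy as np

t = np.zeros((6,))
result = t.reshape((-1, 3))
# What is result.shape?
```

(2, 3)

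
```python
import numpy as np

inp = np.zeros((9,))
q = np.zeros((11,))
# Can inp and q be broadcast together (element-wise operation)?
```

No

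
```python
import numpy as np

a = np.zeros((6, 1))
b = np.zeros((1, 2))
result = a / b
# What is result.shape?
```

(6, 2)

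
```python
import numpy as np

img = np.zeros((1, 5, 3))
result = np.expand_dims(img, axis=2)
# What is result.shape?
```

(1, 5, 1, 3)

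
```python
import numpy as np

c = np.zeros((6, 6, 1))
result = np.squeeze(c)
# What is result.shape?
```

(6, 6)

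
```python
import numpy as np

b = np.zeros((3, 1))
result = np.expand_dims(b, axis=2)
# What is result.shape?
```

(3, 1, 1)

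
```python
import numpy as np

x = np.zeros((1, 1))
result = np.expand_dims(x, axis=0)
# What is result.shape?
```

(1, 1, 1)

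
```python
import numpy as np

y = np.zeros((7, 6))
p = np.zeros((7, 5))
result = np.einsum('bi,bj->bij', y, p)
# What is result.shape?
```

(7, 6, 5)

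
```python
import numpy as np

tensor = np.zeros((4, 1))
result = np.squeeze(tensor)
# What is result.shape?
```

(4,)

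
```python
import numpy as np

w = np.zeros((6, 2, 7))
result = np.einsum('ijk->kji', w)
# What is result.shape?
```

(7, 2, 6)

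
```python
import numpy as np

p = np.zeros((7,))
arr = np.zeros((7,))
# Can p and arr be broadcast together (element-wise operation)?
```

Yes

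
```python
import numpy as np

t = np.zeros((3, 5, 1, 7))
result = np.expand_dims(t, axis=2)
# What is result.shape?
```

(3, 5, 1, 1, 7)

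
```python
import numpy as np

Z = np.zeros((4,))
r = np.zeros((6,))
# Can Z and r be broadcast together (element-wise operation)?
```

No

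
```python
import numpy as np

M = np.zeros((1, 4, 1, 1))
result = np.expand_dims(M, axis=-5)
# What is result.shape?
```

(1, 1, 4, 1, 1)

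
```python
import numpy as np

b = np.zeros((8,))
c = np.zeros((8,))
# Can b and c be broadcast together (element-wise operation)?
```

Yes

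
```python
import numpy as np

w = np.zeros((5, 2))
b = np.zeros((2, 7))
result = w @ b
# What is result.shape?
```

(5, 7)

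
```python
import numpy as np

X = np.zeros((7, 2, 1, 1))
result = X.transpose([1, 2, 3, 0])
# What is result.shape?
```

(2, 1, 1, 7)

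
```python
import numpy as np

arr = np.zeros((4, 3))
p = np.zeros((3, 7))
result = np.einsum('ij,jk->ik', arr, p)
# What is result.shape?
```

(4, 7)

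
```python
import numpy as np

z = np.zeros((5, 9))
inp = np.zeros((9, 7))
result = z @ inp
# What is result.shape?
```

(5, 7)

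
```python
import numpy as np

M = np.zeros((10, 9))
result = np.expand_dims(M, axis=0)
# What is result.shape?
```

(1, 10, 9)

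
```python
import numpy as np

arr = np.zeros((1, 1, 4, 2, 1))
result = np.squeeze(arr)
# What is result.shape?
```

(4, 2)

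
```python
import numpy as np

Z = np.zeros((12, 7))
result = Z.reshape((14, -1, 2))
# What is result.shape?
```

(14, 3, 2)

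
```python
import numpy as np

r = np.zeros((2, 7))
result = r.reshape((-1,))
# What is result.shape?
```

(14,)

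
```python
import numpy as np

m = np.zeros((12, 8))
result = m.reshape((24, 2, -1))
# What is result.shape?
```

(24, 2, 2)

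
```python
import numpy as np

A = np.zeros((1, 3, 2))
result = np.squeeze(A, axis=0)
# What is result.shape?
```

(3, 2)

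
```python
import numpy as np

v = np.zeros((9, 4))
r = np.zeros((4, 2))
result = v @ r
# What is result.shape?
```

(9, 2)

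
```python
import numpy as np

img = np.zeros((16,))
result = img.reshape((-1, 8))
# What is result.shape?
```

(2, 8)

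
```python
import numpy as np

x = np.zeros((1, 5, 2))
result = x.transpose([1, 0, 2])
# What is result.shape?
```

(5, 1, 2)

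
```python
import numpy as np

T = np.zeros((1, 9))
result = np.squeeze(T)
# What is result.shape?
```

(9,)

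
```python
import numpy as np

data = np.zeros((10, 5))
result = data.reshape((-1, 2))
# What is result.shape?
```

(25, 2)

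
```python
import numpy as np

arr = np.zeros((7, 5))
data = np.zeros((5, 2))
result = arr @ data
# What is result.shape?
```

(7, 2)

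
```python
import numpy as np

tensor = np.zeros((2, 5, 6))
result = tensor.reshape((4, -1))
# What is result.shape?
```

(4, 15)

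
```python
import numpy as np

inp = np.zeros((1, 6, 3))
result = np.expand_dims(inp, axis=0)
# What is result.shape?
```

(1, 1, 6, 3)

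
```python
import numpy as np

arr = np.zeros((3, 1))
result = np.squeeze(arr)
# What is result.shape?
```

(3,)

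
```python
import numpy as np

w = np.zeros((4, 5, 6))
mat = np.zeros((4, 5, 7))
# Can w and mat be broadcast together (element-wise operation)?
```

No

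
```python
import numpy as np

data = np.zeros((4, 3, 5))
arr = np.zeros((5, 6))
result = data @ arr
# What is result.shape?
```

(4, 3, 6)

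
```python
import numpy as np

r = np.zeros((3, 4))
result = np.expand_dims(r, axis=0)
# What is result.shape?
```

(1, 3, 4)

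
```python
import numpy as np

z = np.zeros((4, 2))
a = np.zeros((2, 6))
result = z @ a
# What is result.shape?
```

(4, 6)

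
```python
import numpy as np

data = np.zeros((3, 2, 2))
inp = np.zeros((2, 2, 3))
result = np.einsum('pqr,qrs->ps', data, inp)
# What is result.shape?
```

(3, 3)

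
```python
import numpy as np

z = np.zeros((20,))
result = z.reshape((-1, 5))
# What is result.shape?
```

(4, 5)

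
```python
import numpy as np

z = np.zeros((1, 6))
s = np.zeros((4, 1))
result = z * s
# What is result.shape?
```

(4, 6)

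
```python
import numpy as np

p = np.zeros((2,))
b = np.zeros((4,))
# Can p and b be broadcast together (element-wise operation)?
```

No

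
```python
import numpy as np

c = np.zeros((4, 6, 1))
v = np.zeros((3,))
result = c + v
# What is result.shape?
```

(4, 6, 3)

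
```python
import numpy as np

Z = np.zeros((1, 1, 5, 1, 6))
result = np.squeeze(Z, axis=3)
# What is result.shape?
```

(1, 1, 5, 6)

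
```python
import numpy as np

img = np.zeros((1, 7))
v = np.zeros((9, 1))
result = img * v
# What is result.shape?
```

(9, 7)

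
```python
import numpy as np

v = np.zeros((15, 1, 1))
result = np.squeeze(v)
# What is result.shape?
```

(15,)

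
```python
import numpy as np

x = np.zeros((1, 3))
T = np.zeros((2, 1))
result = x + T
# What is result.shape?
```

(2, 3)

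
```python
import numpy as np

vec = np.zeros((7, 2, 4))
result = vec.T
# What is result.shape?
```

(4, 2, 7)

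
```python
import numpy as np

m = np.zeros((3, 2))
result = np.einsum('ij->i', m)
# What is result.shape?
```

(3,)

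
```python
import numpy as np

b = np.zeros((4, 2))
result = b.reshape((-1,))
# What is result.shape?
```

(8,)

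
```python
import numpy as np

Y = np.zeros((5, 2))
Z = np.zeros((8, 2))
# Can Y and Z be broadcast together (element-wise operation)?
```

No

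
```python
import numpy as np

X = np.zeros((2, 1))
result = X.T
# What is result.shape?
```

(1, 2)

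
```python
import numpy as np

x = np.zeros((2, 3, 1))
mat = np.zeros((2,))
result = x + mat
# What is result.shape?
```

(2, 3, 2)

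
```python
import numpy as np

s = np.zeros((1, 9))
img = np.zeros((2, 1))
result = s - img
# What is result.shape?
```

(2, 9)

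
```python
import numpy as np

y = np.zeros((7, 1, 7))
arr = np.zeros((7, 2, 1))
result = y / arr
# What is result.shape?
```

(7, 2, 7)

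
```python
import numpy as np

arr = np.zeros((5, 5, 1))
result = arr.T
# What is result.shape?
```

(1, 5, 5)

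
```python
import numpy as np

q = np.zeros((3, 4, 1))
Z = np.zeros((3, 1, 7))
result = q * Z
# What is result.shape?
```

(3, 4, 7)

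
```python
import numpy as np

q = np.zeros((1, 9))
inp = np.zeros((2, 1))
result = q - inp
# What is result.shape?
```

(2, 9)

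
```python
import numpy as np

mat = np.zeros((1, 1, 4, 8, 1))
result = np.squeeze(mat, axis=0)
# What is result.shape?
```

(1, 4, 8, 1)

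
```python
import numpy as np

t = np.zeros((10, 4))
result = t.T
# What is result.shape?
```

(4, 10)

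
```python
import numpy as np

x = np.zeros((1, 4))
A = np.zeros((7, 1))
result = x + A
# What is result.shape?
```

(7, 4)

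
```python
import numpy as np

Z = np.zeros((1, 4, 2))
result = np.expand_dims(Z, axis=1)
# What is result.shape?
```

(1, 1, 4, 2)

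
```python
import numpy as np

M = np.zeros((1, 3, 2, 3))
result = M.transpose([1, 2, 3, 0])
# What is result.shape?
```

(3, 2, 3, 1)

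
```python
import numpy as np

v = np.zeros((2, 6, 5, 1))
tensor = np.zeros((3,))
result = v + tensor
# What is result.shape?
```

(2, 6, 5, 3)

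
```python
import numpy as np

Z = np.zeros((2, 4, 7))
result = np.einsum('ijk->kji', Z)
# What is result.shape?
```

(7, 4, 2)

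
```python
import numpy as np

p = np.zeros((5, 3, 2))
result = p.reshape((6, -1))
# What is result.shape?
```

(6, 5)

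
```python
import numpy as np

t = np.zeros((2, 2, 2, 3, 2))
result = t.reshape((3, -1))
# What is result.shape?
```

(3, 16)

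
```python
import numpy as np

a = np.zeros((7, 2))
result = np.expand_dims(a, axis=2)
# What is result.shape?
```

(7, 2, 1)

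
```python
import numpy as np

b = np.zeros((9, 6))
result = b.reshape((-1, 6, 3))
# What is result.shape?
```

(3, 6, 3)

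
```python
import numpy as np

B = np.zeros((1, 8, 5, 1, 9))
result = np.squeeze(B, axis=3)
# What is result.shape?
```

(1, 8, 5, 9)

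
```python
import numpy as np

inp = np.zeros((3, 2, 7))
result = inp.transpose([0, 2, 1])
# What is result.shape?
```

(3, 7, 2)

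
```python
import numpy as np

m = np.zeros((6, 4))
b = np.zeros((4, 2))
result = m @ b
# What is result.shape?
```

(6, 2)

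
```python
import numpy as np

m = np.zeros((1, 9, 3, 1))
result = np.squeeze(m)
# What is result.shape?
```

(9, 3)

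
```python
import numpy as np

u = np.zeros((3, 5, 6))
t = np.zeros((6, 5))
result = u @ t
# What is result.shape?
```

(3, 5, 5)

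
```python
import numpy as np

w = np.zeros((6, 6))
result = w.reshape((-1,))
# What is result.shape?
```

(36,)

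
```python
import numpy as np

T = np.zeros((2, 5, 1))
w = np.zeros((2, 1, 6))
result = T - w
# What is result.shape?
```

(2, 5, 6)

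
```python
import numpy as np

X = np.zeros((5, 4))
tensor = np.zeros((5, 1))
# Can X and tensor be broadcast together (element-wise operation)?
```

Yes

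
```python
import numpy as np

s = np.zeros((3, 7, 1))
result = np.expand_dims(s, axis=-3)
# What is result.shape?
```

(3, 1, 7, 1)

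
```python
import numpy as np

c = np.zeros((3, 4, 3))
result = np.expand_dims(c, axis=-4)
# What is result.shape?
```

(1, 3, 4, 3)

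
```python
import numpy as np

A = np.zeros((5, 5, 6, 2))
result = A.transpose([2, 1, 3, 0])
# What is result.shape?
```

(6, 5, 2, 5)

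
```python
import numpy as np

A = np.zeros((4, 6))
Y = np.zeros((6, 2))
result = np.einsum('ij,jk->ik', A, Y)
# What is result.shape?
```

(4, 2)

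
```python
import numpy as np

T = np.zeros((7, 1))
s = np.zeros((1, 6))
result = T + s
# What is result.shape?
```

(7, 6)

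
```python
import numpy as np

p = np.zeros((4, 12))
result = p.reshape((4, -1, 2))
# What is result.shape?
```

(4, 6, 2)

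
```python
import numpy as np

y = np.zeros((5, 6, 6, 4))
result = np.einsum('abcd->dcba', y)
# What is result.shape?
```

(4, 6, 6, 5)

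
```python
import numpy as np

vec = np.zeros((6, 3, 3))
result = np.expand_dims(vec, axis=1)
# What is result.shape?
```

(6, 1, 3, 3)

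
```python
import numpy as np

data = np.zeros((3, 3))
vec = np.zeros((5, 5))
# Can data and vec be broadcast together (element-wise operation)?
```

No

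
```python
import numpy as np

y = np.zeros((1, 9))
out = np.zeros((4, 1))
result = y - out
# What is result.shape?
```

(4, 9)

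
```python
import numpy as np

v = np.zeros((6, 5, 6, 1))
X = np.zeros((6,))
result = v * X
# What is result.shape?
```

(6, 5, 6, 6)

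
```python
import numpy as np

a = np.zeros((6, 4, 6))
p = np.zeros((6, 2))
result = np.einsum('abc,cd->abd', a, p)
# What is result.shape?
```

(6, 4, 2)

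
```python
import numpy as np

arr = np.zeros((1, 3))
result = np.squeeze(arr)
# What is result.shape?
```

(3,)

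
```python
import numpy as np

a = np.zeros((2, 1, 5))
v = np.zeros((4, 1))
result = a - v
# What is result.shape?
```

(2, 4, 5)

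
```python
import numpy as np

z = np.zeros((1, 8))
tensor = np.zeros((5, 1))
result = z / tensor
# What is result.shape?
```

(5, 8)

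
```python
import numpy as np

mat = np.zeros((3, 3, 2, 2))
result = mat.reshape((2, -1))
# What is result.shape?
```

(2, 18)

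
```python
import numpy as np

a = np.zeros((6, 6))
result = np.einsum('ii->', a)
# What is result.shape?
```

()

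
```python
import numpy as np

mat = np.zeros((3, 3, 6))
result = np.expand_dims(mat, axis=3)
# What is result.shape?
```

(3, 3, 6, 1)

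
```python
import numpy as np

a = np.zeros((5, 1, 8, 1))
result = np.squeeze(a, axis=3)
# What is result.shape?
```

(5, 1, 8)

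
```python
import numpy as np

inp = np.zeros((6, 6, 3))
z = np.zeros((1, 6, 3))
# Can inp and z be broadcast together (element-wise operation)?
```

Yes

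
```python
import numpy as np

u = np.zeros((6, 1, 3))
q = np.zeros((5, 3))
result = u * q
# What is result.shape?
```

(6, 5, 3)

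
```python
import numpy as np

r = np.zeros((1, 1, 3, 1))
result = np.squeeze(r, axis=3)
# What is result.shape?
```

(1, 1, 3)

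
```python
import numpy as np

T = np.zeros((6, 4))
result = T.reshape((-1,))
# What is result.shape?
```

(24,)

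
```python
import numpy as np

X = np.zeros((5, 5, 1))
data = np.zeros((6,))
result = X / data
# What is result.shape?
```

(5, 5, 6)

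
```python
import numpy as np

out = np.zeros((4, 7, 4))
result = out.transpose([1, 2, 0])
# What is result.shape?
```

(7, 4, 4)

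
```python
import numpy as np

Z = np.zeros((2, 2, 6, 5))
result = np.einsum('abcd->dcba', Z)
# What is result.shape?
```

(5, 6, 2, 2)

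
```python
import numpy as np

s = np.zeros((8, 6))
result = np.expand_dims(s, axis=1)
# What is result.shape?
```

(8, 1, 6)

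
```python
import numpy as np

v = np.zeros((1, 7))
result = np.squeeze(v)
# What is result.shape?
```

(7,)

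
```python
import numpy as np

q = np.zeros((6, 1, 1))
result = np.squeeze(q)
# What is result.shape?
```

(6,)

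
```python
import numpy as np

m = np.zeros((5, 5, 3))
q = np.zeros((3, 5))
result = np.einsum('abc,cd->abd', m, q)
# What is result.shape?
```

(5, 5, 5)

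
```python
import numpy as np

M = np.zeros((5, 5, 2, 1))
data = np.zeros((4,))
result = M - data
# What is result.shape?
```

(5, 5, 2, 4)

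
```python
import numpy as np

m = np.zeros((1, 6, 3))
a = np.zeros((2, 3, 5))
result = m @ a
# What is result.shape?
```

(2, 6, 5)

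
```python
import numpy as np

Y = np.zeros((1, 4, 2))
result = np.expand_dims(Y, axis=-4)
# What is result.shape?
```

(1, 1, 4, 2)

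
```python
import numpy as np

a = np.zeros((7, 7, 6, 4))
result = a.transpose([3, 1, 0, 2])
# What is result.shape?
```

(4, 7, 7, 6)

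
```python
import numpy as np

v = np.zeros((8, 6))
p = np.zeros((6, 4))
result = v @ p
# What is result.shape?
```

(8, 4)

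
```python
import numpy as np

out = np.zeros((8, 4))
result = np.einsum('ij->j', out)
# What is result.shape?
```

(4,)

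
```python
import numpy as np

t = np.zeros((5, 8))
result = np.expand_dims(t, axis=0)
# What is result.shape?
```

(1, 5, 8)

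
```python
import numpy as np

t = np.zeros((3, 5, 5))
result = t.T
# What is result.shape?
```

(5, 5, 3)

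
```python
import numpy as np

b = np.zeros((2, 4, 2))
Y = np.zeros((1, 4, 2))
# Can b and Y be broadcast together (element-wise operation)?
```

Yes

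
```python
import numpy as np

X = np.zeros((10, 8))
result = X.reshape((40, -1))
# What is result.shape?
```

(40, 2)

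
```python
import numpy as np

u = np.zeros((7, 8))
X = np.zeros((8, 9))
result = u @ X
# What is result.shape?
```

(7, 9)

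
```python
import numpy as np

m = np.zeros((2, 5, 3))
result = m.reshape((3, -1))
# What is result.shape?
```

(3, 10)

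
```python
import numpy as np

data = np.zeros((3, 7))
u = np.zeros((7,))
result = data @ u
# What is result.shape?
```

(3,)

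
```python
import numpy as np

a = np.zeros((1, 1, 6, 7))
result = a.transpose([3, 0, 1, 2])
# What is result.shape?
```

(7, 1, 1, 6)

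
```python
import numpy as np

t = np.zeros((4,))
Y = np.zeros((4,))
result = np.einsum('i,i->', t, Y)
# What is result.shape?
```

()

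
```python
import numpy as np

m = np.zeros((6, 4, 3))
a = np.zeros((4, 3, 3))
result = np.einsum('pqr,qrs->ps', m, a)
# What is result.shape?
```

(6, 3)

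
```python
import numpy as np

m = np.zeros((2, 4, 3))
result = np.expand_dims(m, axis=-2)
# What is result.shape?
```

(2, 4, 1, 3)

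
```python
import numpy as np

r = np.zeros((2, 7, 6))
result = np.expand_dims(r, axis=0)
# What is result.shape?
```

(1, 2, 7, 6)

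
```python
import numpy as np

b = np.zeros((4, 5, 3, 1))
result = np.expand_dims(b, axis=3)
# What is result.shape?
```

(4, 5, 3, 1, 1)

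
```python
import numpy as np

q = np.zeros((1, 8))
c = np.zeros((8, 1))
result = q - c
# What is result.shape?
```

(8, 8)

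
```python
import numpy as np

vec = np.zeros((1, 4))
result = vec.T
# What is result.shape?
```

(4, 1)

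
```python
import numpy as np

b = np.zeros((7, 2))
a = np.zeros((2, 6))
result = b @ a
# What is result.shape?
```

(7, 6)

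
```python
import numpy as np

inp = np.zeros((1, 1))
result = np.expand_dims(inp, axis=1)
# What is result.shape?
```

(1, 1, 1)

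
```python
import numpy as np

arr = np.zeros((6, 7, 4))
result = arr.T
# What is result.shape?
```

(4, 7, 6)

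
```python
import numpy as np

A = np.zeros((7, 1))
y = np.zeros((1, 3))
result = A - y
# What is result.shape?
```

(7, 3)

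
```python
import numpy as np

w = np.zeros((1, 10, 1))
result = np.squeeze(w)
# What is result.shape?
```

(10,)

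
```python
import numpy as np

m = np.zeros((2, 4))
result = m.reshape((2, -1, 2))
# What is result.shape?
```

(2, 2, 2)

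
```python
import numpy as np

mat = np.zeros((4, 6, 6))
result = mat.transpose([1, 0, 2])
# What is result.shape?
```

(6, 4, 6)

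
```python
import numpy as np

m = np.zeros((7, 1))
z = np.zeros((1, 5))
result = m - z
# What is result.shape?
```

(7, 5)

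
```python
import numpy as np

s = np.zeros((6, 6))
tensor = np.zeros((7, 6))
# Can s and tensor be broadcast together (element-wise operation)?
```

No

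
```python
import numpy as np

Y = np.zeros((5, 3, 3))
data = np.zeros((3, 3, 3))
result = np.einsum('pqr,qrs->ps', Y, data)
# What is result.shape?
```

(5, 3)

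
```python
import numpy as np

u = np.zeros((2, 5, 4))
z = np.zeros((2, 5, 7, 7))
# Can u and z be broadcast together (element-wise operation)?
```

No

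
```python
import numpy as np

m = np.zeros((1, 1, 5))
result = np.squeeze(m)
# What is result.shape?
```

(5,)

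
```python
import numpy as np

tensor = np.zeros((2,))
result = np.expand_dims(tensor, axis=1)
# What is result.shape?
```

(2, 1)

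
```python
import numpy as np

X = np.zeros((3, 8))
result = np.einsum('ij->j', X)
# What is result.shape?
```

(8,)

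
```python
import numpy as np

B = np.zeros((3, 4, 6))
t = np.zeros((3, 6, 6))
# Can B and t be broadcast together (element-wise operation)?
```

No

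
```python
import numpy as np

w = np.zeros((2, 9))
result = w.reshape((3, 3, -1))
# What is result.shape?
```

(3, 3, 2)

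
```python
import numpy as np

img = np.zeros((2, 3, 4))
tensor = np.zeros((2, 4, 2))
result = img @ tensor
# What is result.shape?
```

(2, 3, 2)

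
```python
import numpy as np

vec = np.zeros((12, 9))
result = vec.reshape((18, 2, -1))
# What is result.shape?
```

(18, 2, 3)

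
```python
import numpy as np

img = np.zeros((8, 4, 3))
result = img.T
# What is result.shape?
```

(3, 4, 8)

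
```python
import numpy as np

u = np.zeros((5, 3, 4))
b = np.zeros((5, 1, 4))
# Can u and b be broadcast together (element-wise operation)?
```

Yes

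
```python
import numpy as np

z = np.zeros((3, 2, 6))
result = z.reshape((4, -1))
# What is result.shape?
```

(4, 9)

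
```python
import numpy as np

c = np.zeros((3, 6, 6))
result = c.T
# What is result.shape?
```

(6, 6, 3)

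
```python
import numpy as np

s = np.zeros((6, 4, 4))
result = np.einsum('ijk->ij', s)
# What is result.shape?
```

(6, 4)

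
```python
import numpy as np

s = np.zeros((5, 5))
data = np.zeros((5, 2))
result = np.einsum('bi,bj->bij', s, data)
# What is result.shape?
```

(5, 5, 2)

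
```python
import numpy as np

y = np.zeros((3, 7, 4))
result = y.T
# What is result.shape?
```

(4, 7, 3)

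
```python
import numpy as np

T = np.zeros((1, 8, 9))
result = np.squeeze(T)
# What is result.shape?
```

(8, 9)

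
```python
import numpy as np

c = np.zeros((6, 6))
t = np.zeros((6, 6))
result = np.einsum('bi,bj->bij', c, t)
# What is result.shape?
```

(6, 6, 6)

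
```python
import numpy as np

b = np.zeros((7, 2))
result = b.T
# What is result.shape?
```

(2, 7)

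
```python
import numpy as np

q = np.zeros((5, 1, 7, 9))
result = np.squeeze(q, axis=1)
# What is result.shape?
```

(5, 7, 9)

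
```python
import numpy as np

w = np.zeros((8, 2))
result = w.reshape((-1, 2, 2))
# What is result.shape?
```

(4, 2, 2)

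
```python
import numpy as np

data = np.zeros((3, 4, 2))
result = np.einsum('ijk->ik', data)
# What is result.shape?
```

(3, 2)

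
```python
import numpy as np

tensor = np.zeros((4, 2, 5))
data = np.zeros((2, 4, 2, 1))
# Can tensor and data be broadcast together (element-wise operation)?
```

Yes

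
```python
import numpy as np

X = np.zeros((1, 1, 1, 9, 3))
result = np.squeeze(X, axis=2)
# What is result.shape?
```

(1, 1, 9, 3)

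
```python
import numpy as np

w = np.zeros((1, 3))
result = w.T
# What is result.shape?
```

(3, 1)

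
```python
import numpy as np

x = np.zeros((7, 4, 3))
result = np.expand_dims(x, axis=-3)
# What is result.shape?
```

(7, 1, 4, 3)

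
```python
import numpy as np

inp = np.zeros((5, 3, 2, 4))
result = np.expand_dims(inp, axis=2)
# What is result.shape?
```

(5, 3, 1, 2, 4)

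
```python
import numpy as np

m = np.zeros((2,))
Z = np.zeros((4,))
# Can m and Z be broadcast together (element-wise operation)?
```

No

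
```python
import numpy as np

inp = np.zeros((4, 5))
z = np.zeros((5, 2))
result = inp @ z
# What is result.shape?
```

(4, 2)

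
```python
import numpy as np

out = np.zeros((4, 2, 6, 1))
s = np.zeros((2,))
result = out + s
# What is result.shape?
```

(4, 2, 6, 2)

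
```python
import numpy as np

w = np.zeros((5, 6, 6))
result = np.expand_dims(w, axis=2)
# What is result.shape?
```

(5, 6, 1, 6)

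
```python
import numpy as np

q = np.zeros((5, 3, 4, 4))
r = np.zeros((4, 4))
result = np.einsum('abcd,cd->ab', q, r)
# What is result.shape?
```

(5, 3)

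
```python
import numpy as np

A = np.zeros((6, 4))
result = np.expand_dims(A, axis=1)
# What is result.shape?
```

(6, 1, 4)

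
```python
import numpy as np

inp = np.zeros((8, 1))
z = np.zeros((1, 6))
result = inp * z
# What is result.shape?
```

(8, 6)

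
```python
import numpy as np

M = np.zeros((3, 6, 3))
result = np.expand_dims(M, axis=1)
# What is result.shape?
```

(3, 1, 6, 3)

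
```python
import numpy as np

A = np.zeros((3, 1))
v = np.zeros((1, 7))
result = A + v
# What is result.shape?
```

(3, 7)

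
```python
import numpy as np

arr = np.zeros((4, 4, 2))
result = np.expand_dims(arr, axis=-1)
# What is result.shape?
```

(4, 4, 2, 1)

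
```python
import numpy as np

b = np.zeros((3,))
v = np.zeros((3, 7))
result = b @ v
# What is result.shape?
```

(7,)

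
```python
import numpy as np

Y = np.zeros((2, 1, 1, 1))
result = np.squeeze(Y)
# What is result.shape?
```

(2,)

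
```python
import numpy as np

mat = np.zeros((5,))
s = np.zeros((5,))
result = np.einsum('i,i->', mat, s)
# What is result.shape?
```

()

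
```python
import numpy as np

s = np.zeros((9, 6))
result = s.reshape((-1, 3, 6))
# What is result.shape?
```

(3, 3, 6)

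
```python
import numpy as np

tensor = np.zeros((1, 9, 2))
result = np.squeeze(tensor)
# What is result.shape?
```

(9, 2)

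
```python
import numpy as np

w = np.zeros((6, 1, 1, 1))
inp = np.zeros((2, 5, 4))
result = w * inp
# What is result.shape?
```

(6, 2, 5, 4)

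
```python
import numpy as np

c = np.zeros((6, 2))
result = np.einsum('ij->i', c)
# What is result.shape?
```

(6,)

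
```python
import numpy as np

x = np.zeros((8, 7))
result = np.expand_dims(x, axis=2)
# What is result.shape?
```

(8, 7, 1)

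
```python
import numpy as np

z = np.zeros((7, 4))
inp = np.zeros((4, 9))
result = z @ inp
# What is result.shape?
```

(7, 9)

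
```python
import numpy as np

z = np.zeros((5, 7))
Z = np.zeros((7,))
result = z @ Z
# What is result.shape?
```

(5,)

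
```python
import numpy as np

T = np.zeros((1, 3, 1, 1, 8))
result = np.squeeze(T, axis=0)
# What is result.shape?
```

(3, 1, 1, 8)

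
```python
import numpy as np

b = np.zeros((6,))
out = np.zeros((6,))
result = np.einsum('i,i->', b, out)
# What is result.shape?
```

()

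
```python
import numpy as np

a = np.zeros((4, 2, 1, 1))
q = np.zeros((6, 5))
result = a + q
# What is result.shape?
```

(4, 2, 6, 5)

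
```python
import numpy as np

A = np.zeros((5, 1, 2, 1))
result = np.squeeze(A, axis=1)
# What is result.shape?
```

(5, 2, 1)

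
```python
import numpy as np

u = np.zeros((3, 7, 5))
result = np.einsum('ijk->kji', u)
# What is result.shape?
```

(5, 7, 3)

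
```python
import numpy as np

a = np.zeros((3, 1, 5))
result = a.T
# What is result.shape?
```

(5, 1, 3)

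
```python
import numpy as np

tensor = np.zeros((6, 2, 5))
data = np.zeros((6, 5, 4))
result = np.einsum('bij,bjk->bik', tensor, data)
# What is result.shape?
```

(6, 2, 4)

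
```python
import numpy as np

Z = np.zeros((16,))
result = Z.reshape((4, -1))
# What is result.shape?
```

(4, 4)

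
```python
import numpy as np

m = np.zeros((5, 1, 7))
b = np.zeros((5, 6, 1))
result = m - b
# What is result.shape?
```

(5, 6, 7)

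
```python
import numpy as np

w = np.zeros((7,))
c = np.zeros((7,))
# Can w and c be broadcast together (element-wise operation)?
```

Yes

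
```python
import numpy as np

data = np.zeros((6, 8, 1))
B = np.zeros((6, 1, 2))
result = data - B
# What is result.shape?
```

(6, 8, 2)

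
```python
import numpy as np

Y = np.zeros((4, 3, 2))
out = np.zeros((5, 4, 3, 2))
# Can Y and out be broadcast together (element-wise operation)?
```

Yes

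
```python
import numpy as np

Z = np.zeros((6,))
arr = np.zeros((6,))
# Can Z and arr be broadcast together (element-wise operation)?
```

Yes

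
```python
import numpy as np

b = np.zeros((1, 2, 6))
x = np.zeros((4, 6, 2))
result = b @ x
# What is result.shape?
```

(4, 2, 2)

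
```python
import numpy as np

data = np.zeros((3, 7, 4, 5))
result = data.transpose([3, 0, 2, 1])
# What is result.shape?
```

(5, 3, 4, 7)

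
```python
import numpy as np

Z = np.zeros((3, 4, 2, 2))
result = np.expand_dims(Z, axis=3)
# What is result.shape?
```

(3, 4, 2, 1, 2)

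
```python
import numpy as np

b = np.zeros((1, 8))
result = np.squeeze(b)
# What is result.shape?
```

(8,)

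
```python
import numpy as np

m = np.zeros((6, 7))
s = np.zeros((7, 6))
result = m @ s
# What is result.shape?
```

(6, 6)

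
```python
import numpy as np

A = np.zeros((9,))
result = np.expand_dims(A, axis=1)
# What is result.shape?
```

(9, 1)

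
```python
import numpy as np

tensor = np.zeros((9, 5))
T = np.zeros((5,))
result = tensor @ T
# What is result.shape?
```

(9,)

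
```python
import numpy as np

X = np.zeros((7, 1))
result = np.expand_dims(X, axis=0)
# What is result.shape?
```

(1, 7, 1)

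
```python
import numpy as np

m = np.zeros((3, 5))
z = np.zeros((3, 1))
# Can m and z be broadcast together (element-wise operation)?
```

Yes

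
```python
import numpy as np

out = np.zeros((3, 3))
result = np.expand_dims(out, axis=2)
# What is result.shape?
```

(3, 3, 1)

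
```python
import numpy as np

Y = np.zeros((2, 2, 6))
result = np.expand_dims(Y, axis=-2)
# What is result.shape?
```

(2, 2, 1, 6)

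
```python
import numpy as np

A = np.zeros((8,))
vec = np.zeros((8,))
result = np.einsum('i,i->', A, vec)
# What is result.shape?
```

()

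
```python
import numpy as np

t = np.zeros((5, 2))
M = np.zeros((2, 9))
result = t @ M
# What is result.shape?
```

(5, 9)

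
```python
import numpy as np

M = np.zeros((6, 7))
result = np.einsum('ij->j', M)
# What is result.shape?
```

(7,)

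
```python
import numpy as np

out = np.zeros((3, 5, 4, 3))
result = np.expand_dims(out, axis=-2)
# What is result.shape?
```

(3, 5, 4, 1, 3)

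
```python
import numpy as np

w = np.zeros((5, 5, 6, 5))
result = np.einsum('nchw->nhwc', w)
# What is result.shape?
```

(5, 6, 5, 5)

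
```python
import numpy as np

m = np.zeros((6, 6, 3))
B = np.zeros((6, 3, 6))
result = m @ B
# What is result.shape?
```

(6, 6, 6)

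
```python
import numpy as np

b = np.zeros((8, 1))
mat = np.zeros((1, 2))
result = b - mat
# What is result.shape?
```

(8, 2)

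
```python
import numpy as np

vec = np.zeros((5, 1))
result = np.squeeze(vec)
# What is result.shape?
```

(5,)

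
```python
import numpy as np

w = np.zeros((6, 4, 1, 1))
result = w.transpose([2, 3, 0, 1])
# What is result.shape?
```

(1, 1, 6, 4)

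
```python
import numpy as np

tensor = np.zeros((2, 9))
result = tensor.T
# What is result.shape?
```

(9, 2)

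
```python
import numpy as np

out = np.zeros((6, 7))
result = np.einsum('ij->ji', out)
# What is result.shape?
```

(7, 6)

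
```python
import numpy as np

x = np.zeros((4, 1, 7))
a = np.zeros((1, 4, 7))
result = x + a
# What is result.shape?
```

(4, 4, 7)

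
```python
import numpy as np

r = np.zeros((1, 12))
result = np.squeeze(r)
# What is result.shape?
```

(12,)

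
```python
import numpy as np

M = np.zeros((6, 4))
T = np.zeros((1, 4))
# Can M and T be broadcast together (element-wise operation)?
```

Yes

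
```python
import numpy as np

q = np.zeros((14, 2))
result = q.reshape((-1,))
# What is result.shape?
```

(28,)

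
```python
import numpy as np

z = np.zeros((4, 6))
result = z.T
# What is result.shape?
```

(6, 4)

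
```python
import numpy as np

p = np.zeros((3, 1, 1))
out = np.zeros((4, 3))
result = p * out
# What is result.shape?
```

(3, 4, 3)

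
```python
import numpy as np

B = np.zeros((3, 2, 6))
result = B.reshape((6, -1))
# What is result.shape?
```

(6, 6)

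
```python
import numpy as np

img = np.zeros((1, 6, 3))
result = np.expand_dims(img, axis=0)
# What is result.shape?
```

(1, 1, 6, 3)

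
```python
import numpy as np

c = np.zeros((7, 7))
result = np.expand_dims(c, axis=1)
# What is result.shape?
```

(7, 1, 7)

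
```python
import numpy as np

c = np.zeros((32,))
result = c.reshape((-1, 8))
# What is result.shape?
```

(4, 8)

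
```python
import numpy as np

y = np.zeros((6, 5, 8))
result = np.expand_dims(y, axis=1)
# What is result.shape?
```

(6, 1, 5, 8)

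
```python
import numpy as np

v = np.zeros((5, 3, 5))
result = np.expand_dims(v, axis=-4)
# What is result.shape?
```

(1, 5, 3, 5)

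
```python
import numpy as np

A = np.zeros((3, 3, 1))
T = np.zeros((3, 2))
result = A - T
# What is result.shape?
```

(3, 3, 2)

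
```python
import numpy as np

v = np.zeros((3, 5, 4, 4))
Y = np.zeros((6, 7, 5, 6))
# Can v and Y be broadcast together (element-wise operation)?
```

No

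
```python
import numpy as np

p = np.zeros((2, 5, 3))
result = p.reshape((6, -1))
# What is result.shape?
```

(6, 5)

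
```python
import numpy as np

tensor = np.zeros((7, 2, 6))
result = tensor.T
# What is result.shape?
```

(6, 2, 7)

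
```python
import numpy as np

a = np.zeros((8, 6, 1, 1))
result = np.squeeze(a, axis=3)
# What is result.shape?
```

(8, 6, 1)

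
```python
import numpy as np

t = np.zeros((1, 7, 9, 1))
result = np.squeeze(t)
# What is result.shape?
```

(7, 9)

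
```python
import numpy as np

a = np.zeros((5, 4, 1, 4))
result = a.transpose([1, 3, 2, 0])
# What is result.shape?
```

(4, 4, 1, 5)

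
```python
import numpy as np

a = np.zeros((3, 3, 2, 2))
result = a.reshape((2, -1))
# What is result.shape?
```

(2, 18)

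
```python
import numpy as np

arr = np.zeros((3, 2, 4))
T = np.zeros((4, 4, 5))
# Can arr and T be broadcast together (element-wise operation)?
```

No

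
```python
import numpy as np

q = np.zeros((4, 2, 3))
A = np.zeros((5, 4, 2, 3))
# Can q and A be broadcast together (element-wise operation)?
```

Yes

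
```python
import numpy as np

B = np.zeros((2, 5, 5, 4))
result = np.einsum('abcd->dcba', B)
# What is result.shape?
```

(4, 5, 5, 2)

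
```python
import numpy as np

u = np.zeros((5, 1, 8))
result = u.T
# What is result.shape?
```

(8, 1, 5)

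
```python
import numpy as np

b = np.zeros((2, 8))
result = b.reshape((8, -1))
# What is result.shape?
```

(8, 2)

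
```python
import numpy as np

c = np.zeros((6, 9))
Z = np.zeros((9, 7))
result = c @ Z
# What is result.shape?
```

(6, 7)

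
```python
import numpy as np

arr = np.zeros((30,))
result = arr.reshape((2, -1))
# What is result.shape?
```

(2, 15)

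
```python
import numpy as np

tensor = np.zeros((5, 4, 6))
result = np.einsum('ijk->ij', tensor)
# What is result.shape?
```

(5, 4)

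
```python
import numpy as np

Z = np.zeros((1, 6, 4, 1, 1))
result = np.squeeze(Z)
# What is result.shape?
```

(6, 4)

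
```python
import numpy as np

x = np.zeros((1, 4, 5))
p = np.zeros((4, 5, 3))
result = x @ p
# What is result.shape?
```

(4, 4, 3)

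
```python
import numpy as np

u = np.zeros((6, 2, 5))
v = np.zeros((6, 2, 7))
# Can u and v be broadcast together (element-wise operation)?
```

No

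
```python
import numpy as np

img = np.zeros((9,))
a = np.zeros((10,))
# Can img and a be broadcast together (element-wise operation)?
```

No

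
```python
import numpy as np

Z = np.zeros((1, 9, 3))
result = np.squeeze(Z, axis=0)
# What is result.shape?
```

(9, 3)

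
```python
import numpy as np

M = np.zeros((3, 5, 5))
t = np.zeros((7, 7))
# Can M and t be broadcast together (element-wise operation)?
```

No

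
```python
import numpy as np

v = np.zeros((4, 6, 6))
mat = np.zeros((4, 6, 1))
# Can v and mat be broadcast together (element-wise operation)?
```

Yes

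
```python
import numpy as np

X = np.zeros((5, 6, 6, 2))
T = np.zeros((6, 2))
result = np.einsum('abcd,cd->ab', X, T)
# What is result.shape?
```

(5, 6)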